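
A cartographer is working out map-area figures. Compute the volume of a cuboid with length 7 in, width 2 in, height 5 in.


Shape: rectangular prism
l = 7 in, w = 2 in, h = 5 in
Formula: V = l * w * h
V = 7 * 2 * 5
V = 14 * 5
V = 70
70 in^3


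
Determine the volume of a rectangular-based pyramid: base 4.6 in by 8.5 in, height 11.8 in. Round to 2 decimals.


Shape: rectangular pyramid
Base: 4.6 in x 8.5 in, Height h = 11.8 in
Formula: V = (1/3) * base_area * h
base_area = 4.6 * 8.5 = 39.1
base_area * h = 39.1 * 11.8 = 461.38
V = 461.38 / 3
V = 153.79
153.79 in^3


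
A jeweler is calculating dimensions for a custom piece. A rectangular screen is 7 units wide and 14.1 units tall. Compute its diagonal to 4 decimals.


Shape: rectangle (diagonal via Pythagoras)
Sides: 7 units and 14.1 units
Formula: d = sqrt(l^2 + w^2)
l^2 = 49, w^2 = 198.81
l^2 + w^2 = 247.81
d = sqrt(247.81)
d = 15.742
15.742 units


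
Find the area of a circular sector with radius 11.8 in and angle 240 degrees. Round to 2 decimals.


Shape: circular sector
Radius r = 11.8 in, Angle = 240 degrees
Formula: A = (angle/360) * pi * r^2
r^2 = 139.24
Fraction of circle = 240/360
A = (240/360) * pi * 139.24
A = 92.826667 * pi
A = 291.62
291.62 in^2


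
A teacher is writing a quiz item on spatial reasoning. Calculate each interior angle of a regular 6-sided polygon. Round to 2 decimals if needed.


Shape: regular hexagon (6 sides)
Formula: interior angle = (n - 2) * 180 / n
(n - 2) = 4
(n - 2) * 180 = 720
angle = 720 / 6
angle = 120
120 degrees


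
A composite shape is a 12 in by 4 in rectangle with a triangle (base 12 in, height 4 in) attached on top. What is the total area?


Composite shape: rectangle + triangle
Rectangle area = 12 * 4 = 48
Triangle area = 0.5 * 12 * 4 = 24
Total = 48 + 24
Total = 72
72 in^2


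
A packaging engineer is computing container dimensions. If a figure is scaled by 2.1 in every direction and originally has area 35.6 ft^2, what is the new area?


Linear scale factor k = 2.1
Original area = 35.6 ft^2
Rule: under a linear scaling by k, areas scale by k^2.
k^2 = 2.1^2 = 4.41
New area = 35.6 * 4.41
New area = 156.996
156.996 ft^2


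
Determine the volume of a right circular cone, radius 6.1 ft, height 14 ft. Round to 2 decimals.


Shape: cone
Radius r = 6.1 ft, Height h = 14 ft
Formula: V = (1/3) * pi * r^2 * h
r^2 = 37.21
pi * r^2 * h = pi * 37.21 * 14 = 520.94 * pi
V = 520.94 * pi / 3
V = 545.53
545.53 ft^3


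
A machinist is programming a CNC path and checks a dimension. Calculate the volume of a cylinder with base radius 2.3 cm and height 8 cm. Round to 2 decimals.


Shape: cylinder
Radius r = 2.3 cm, Height h = 8 cm
Formula: V = pi * r^2 * h
r^2 = 5.29
V = pi * 5.29 * 8
V = 42.32 * pi
V = 132.95
132.95 cm^3


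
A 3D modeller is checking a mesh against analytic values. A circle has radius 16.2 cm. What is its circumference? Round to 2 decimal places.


Shape: circle
Radius r = 16.2 cm
Formula: C = 2 * pi * r
C = 2 * pi * 16.2
C = 32.4 * pi
C = 101.79
101.79 cm


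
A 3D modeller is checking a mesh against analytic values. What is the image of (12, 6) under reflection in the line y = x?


Transformation: reflection
Original point: (12, 6)
Rule for reflection over y = x: (x, y) -> (y, x)
Apply: (12, 6) -> (6, 12)
(6, 12)


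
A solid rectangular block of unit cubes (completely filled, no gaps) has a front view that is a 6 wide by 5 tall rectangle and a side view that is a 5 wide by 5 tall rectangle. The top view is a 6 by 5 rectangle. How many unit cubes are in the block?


Orthographic views of a solid rectangular block:
Front view 6 x 5 -> length = 6, height = 5
Side view 5 x 5 -> width = 5, height = 5 (consistent)
Top view 6 x 5 -> confirms length = 6, width = 5
The block is 6 x 5 x 5.
Total unit cubes = 6 * 5 * 5 = 150
150 unit cubes


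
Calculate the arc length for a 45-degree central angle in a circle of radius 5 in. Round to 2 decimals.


Shape: circular arc
Radius r = 5 in, Angle = 45 degrees
Formula: L = (angle/360) * 2 * pi * r
2 * pi * r = 10 * pi
L = (45/360) * 10 * pi
L = 1.25 * pi
L = 3.93
3.93 in


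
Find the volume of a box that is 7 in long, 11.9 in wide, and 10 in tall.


Shape: rectangular prism
l = 7 in, w = 11.9 in, h = 10 in
Formula: V = l * w * h
V = 7 * 11.9 * 10
V = 83.3 * 10
V = 833
833 in^3


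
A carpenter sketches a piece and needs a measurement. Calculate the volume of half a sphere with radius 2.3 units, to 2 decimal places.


Shape: hemisphere (half of a sphere)
Radius r = 2.3 units
Formula: V = (1/2) * (4/3) * pi * r^3 = (2/3) * pi * r^3
r^3 = 12.167
(2/3) * 12.167 = 8.111333
V = 8.111333 * pi
V = 25.48
25.48 units^3


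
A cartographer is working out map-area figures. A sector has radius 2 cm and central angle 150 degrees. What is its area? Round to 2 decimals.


Shape: circular sector
Radius r = 2 cm, Angle = 150 degrees
Formula: A = (angle/360) * pi * r^2
r^2 = 4
Fraction of circle = 150/360
A = (150/360) * pi * 4
A = 1.666667 * pi
A = 5.24
5.24 cm^2


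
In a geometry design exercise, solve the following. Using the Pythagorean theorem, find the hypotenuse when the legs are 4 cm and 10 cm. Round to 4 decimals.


Shape: right triangle
Legs a = 4 cm, b = 10 cm
Formula: c = sqrt(a^2 + b^2)
a^2 = 16, b^2 = 100
a^2 + b^2 = 116
c = sqrt(116)
c = 10.7703
10.7703 cm


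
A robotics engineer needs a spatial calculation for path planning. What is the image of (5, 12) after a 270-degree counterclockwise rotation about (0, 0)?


Transformation: rotation about the origin
Original point: (5, 12)
Rule for 270 deg counterclockwise: (x, y) -> (y, -x)
Apply: (5, 12) -> (12, -5)
(12, -5)


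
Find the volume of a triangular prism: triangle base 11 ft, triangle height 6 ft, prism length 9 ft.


Shape: triangular prism
Triangle base = 11 ft, triangle height = 6 ft, prism length L = 9 ft
Formula: V = (1/2 * b * h_tri) * L
Cross-section area = 0.5 * 11 * 6 = 33
V = 33 * 9
V = 297
297 ft^3


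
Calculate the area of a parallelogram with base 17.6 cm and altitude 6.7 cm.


Shape: parallelogram
Base b = 17.6 cm, Height h = 6.7 cm
Formula: A = b * h
A = 17.6 * 6.7
A = 117.92
117.92 cm^2


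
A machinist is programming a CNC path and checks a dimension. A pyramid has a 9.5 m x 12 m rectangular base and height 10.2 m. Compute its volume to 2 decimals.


Shape: rectangular pyramid
Base: 9.5 m x 12 m, Height h = 10.2 m
Formula: V = (1/3) * base_area * h
base_area = 9.5 * 12 = 114
base_area * h = 114 * 10.2 = 1162.8
V = 1162.8 / 3
V = 387.6
387.6 m^3


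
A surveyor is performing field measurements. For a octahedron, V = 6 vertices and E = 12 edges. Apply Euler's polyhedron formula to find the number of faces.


Polyhedron: octahedron
Euler's formula for convex polyhedra: V - E + F = 2
Given: V = 6 vertices and E = 12 edges
Solve for F:
F = 2 + E - V = 2 + 12 - 6 = 8
8 faces


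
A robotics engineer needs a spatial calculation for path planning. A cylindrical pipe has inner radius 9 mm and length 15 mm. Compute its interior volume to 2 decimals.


Shape: cylinder
Radius r = 9 mm, Height h = 15 mm
Formula: V = pi * r^2 * h
r^2 = 81
V = pi * 81 * 15
V = 1215 * pi
V = 3817.04
3817.04 mm^3


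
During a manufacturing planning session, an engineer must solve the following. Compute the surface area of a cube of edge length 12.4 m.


Shape: cube
Side s = 12.4 m
A cube has 6 square faces.
Formula: SA = 6 * s^2
s^2 = 153.76
SA = 6 * 153.76
SA = 922.56
922.56 m^2


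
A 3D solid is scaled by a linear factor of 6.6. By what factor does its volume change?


Linear scale factor k = 6.6
Rule: under a linear scaling by k, volumes scale by k^3.
k^3 = 6.6 * 6.6 * 6.6
k^3 = 43.56 * 6.6
k^3 = 287.496
Volume scales by a factor of 287.496.
287.496 (dimensionless)


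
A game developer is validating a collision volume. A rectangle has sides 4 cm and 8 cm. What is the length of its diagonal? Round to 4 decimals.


Shape: rectangle (diagonal via Pythagoras)
Sides: 4 cm and 8 cm
Formula: d = sqrt(l^2 + w^2)
l^2 = 16, w^2 = 64
l^2 + w^2 = 80
d = sqrt(80)
d = 8.9443
8.9443 cm


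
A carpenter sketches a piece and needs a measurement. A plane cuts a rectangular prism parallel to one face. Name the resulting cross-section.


Solid: rectangular prism
Cutting plane: parallel to one face
Visualize the intersection of the plane with the solid's surface.
The boundary of the cut region is a rectangle.
rectangle


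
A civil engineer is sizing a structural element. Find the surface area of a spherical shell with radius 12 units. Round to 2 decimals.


Shape: sphere
Radius r = 12 units
Formula: SA = 4 * pi * r^2
r^2 = 144
SA = 4 * pi * 144
SA = 576 * pi
SA = 1809.56
1809.56 units^2


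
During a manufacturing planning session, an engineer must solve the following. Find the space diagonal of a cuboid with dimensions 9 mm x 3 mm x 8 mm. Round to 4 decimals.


Shape: rectangular box (space diagonal)
l = 9 mm, w = 3 mm, h = 8 mm
Visualize: the diagonal of the base, then a right triangle with that diagonal and the height.
Formula: d = sqrt(l^2 + w^2 + h^2)
l^2 + w^2 + h^2 = 81 + 9 + 64 = 154
d = sqrt(154)
d = 12.4097
12.4097 mm


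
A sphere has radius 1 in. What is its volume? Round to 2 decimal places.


Shape: sphere
Radius r = 1 in
Formula: V = (4/3) * pi * r^3
r^3 = 1
(4/3) * 1 = 1.333333
V = 1.333333 * pi
V = 4.19
4.19 in^3


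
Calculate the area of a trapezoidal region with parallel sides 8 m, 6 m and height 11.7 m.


Shape: trapezoid
Parallel sides a = 8 m, b = 6 m; Height h = 11.7 m
Formula: A = (a + b) * h / 2
a + b = 8 + 6 = 14
A = 14 * 11.7 / 2
A = 163.8 / 2
A = 81.9
81.9 m^2


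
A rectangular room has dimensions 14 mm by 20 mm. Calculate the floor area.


Shape: rectangle
Length l = 14 mm, Width w = 20 mm
Formula: A = l * w
A = 14 * 20
A = 280
280 mm^2


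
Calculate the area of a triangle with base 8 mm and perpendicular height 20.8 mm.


Shape: triangle
Base b = 8 mm, Height h = 20.8 mm
Formula: A = (1/2) * b * h
A = 0.5 * 8 * 20.8
A = 0.5 * 166.4
A = 83.2
83.2 mm^2


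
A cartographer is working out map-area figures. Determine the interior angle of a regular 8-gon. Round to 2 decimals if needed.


Shape: regular octagon (8 sides)
Formula: interior angle = (n - 2) * 180 / n
(n - 2) = 6
(n - 2) * 180 = 1080
angle = 1080 / 8
angle = 135
135 degrees


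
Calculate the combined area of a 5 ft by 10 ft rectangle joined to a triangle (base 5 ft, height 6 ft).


Composite shape: rectangle + triangle
Rectangle area = 5 * 10 = 50
Triangle area = 0.5 * 5 * 6 = 15
Total = 50 + 15
Total = 65
65 ft^2


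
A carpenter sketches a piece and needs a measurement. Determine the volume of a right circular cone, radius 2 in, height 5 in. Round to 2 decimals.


Shape: cone
Radius r = 2 in, Height h = 5 in
Formula: V = (1/3) * pi * r^2 * h
r^2 = 4
pi * r^2 * h = pi * 4 * 5 = 20 * pi
V = 20 * pi / 3
V = 20.94
20.94 in^3


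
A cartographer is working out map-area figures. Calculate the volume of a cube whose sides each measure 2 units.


Shape: cube
Side s = 2 units
Formula: V = s^3
V = 2 * 2 * 2
V = 4 * 2
V = 8
8 units^3


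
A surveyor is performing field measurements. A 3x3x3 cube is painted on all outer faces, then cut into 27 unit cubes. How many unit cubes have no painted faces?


Large cube: 3 x 3 x 3, cut into unit cubes.
n = 3, so n - 2 = 1
Unpainted cubes form the interior (n - 2)^3 block.
(n - 2)^3 = 1^3 = 1
1 unit cubes


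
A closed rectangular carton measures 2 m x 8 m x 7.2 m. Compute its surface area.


Shape: rectangular prism
l = 2 m, w = 8 m, h = 7.2 m
Formula: SA = 2(lw + lh + wh)
lw = 16, lh = 14.4, wh = 57.6
lw + lh + wh = 88
SA = 2 * 88
SA = 176
176 m^2


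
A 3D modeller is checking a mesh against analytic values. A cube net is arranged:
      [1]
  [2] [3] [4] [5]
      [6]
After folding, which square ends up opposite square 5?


Net: cross layout. Take square 3 as the base (bottom).
Fold the four squares in the horizontal row up around 3: 2 -> left, 4 -> right, 5 wraps to the top.
Fold 1 and 6 up from 3: 1 -> back, 6 -> front.
Opposite pairs are therefore: (1, 6), (2, 4), (3, 5).
Face 5 is opposite face 3.
face 3


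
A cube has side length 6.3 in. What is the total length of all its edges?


Shape: cube
Side s = 6.3 in
A cube has 12 edges, all equal.
Formula: total edge length = 12 * s
Total = 12 * 6.3
Total = 75.6
75.6 in


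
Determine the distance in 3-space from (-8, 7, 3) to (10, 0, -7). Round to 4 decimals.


3D distance between two points
P1 = (-8, 7, 3), P2 = (10, 0, -7)
Formula: d = sqrt((x2-x1)^2 + (y2-y1)^2 + (z2-z1)^2)
dx = 10 - -8 = 18
dy = 0 - 7 = -7
dz = -7 - 3 = -10
dx^2 + dy^2 + dz^2 = 324 + 49 + 100 = 473
d = sqrt(473)
d = 21.7486
21.7486 units


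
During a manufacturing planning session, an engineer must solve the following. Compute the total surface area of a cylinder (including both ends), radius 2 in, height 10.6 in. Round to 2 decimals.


Shape: closed cylinder
Radius r = 2 in, Height h = 10.6 in
Formula: SA = 2*pi*r^2 + 2*pi*r*h = 2*pi*r*(r + h)
r + h = 12.6
2 * r * (r + h) = 2 * 2 * 12.6 = 50.4
SA = 50.4 * pi
SA = 158.34
158.34 in^2


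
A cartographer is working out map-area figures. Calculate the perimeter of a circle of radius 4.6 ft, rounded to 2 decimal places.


Shape: circle
Radius r = 4.6 ft
Formula: C = 2 * pi * r
C = 2 * pi * 4.6
C = 9.2 * pi
C = 28.9
28.9 ft


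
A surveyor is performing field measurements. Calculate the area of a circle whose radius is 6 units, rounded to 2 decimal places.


Shape: circle
Radius r = 6 units
Formula: A = pi * r^2
r^2 = 6^2 = 36
A = pi * 36
A = 113.1
113.1 units^2


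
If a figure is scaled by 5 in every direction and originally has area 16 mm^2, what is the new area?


Linear scale factor k = 5
Original area = 16 mm^2
Rule: under a linear scaling by k, areas scale by k^2.
k^2 = 5^2 = 25
New area = 16 * 25
New area = 400
400 mm^2


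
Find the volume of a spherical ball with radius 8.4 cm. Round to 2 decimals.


Shape: sphere
Radius r = 8.4 cm
Formula: V = (4/3) * pi * r^3
r^3 = 592.704
(4/3) * 592.704 = 790.272
V = 790.272 * pi
V = 2482.71
2482.71 cm^3


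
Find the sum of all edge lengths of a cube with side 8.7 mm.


Shape: cube
Side s = 8.7 mm
A cube has 12 edges, all equal.
Formula: total edge length = 12 * s
Total = 12 * 8.7
Total = 104.4
104.4 mm


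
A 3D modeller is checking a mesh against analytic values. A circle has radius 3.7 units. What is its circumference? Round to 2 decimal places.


Shape: circle
Radius r = 3.7 units
Formula: C = 2 * pi * r
C = 2 * pi * 3.7
C = 7.4 * pi
C = 23.25
23.25 units


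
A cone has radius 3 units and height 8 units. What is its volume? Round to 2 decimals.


Shape: cone
Radius r = 3 units, Height h = 8 units
Formula: V = (1/3) * pi * r^2 * h
r^2 = 9
pi * r^2 * h = pi * 9 * 8 = 72 * pi
V = 72 * pi / 3
V = 75.4
75.4 units^3


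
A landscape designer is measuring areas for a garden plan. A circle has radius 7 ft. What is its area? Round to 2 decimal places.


Shape: circle
Radius r = 7 ft
Formula: A = pi * r^2
r^2 = 7^2 = 49
A = pi * 49
A = 153.94
153.94 ft^2


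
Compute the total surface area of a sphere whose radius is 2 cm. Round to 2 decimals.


Shape: sphere
Radius r = 2 cm
Formula: SA = 4 * pi * r^2
r^2 = 4
SA = 4 * pi * 4
SA = 16 * pi
SA = 50.27
50.27 cm^2


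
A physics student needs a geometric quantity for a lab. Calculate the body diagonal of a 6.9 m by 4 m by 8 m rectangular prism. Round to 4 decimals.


Shape: rectangular box (space diagonal)
l = 6.9 m, w = 4 m, h = 8 m
Visualize: the diagonal of the base, then a right triangle with that diagonal and the height.
Formula: d = sqrt(l^2 + w^2 + h^2)
l^2 + w^2 + h^2 = 47.61 + 16 + 64 = 127.61
d = sqrt(127.61)
d = 11.2965
11.2965 m


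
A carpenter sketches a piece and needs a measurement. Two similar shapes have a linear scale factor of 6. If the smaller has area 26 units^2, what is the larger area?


Linear scale factor k = 6
Original area = 26 units^2
Rule: under a linear scaling by k, areas scale by k^2.
k^2 = 6^2 = 36
New area = 26 * 36
New area = 936
936 units^2


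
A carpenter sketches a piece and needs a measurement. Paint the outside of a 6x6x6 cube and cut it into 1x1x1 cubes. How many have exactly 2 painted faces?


Large cube: 6 x 6 x 6, cut into unit cubes.
n = 6, so n - 2 = 4
Cubes with 2 painted faces lie along the edges, excluding corners.
A cube has 12 edges; each contributes (n - 2) = 4 such cubes.
Count = 12 * 4 = 48
48 unit cubes


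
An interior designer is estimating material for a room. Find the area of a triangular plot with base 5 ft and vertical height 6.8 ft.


Shape: triangle
Base b = 5 ft, Height h = 6.8 ft
Formula: A = (1/2) * b * h
A = 0.5 * 5 * 6.8
A = 0.5 * 34
A = 17
17 ft^2


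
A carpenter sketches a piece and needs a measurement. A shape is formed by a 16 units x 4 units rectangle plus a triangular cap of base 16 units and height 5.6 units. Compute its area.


Composite shape: rectangle + triangle
Rectangle area = 16 * 4 = 64
Triangle area = 0.5 * 16 * 5.6 = 44.8
Total = 64 + 44.8
Total = 108.8
108.8 units^2


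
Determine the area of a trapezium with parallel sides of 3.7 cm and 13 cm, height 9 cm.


Shape: trapezoid
Parallel sides a = 3.7 cm, b = 13 cm; Height h = 9 cm
Formula: A = (a + b) * h / 2
a + b = 3.7 + 13 = 16.7
A = 16.7 * 9 / 2
A = 150.3 / 2
A = 75.15
75.15 cm^2


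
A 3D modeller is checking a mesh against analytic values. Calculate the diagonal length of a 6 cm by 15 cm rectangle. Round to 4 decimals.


Shape: rectangle (diagonal via Pythagoras)
Sides: 6 cm and 15 cm
Formula: d = sqrt(l^2 + w^2)
l^2 = 36, w^2 = 225
l^2 + w^2 = 261
d = sqrt(261)
d = 16.1555
16.1555 cm


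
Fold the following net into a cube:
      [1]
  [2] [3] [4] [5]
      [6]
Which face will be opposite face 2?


Net: cross layout. Take square 3 as the base (bottom).
Fold the four squares in the horizontal row up around 3: 2 -> left, 4 -> right, 5 wraps to the top.
Fold 1 and 6 up from 3: 1 -> back, 6 -> front.
Opposite pairs are therefore: (1, 6), (2, 4), (3, 5).
Face 2 is opposite face 4.
face 4


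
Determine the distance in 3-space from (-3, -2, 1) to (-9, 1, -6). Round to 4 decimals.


3D distance between two points
P1 = (-3, -2, 1), P2 = (-9, 1, -6)
Formula: d = sqrt((x2-x1)^2 + (y2-y1)^2 + (z2-z1)^2)
dx = -9 - -3 = -6
dy = 1 - -2 = 3
dz = -6 - 1 = -7
dx^2 + dy^2 + dz^2 = 36 + 9 + 49 = 94
d = sqrt(94)
d = 9.6954
9.6954 units


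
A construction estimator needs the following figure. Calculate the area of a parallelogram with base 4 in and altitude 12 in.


Shape: parallelogram
Base b = 4 in, Height h = 12 in
Formula: A = b * h
A = 4 * 12
A = 48
48 in^2


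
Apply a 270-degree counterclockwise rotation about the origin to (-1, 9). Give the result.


Transformation: rotation about the origin
Original point: (-1, 9)
Rule for 270 deg counterclockwise: (x, y) -> (y, -x)
Apply: (-1, 9) -> (9, 1)
(9, 1)


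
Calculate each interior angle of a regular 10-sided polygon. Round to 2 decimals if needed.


Shape: regular decagon (10 sides)
Formula: interior angle = (n - 2) * 180 / n
(n - 2) = 8
(n - 2) * 180 = 1440
angle = 1440 / 10
angle = 144
144 degrees


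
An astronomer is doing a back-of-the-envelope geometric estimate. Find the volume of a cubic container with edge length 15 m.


Shape: cube
Side s = 15 m
Formula: V = s^3
V = 15 * 15 * 15
V = 225 * 15
V = 3375
3375 m^3


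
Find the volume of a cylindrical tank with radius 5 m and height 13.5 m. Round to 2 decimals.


Shape: cylinder
Radius r = 5 m, Height h = 13.5 m
Formula: V = pi * r^2 * h
r^2 = 25
V = pi * 25 * 13.5
V = 337.5 * pi
V = 1060.29
1060.29 m^3


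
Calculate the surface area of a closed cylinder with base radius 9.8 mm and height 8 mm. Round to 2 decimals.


Shape: closed cylinder
Radius r = 9.8 mm, Height h = 8 mm
Formula: SA = 2*pi*r^2 + 2*pi*r*h = 2*pi*r*(r + h)
r + h = 17.8
2 * r * (r + h) = 2 * 9.8 * 17.8 = 348.88
SA = 348.88 * pi
SA = 1096.04
1096.04 mm^2


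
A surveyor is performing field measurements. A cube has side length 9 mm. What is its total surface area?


Shape: cube
Side s = 9 mm
A cube has 6 square faces.
Formula: SA = 6 * s^2
s^2 = 81
SA = 6 * 81
SA = 486
486 mm^2


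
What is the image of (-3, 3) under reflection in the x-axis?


Transformation: reflection
Original point: (-3, 3)
Rule for reflection over the x-axis: (x, y) -> (x, -y)
Apply: (-3, 3) -> (-3, -3)
(-3, -3)


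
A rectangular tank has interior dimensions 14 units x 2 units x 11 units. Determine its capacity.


Shape: rectangular prism
l = 14 units, w = 2 units, h = 11 units
Formula: V = l * w * h
V = 14 * 2 * 11
V = 28 * 11
V = 308
308 units^3


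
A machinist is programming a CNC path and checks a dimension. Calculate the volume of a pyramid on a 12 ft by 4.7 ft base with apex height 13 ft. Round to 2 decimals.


Shape: rectangular pyramid
Base: 12 ft x 4.7 ft, Height h = 13 ft
Formula: V = (1/3) * base_area * h
base_area = 12 * 4.7 = 56.4
base_area * h = 56.4 * 13 = 733.2
V = 733.2 / 3
V = 244.4
244.4 ft^3


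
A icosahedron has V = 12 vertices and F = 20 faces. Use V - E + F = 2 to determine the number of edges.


Polyhedron: icosahedron
Euler's formula for convex polyhedra: V - E + F = 2
Given: V = 12 vertices and F = 20 faces
Solve for E:
E = V + F - 2 = 12 + 20 - 2 = 30
30 edges


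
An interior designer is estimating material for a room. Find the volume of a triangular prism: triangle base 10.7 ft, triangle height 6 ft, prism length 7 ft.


Shape: triangular prism
Triangle base = 10.7 ft, triangle height = 6 ft, prism length L = 7 ft
Formula: V = (1/2 * b * h_tri) * L
Cross-section area = 0.5 * 10.7 * 6 = 32.1
V = 32.1 * 7
V = 224.7
224.7 ft^3


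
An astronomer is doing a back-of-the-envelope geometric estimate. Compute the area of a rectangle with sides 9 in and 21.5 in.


Shape: rectangle
Length l = 9 in, Width w = 21.5 in
Formula: A = l * w
A = 9 * 21.5
A = 193.5
193.5 in^2


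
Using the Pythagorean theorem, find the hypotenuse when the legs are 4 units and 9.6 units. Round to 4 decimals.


Shape: right triangle
Legs a = 4 units, b = 9.6 units
Formula: c = sqrt(a^2 + b^2)
a^2 = 16, b^2 = 92.16
a^2 + b^2 = 108.16
c = sqrt(108.16)
c = 10.4
10.4 units


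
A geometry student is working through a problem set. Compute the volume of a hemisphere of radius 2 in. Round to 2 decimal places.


Shape: hemisphere (half of a sphere)
Radius r = 2 in
Formula: V = (1/2) * (4/3) * pi * r^3 = (2/3) * pi * r^3
r^3 = 8
(2/3) * 8 = 5.333333
V = 5.333333 * pi
V = 16.76
16.76 in^3


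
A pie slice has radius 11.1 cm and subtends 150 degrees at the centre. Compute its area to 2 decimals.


Shape: circular sector
Radius r = 11.1 cm, Angle = 150 degrees
Formula: A = (angle/360) * pi * r^2
r^2 = 123.21
Fraction of circle = 150/360
A = (150/360) * pi * 123.21
A = 51.3375 * pi
A = 161.28
161.28 cm^2


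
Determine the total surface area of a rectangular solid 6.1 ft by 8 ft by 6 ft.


Shape: rectangular prism
l = 6.1 ft, w = 8 ft, h = 6 ft
Formula: SA = 2(lw + lh + wh)
lw = 48.8, lh = 36.6, wh = 48
lw + lh + wh = 133.4
SA = 2 * 133.4
SA = 266.8
266.8 ft^2


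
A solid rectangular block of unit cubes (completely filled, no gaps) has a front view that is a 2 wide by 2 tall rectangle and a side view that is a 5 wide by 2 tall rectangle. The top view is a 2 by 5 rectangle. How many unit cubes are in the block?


Orthographic views of a solid rectangular block:
Front view 2 x 2 -> length = 2, height = 2
Side view 5 x 2 -> width = 5, height = 2 (consistent)
Top view 2 x 5 -> confirms length = 2, width = 5
The block is 2 x 5 x 2.
Total unit cubes = 2 * 5 * 2 = 20
20 unit cubes


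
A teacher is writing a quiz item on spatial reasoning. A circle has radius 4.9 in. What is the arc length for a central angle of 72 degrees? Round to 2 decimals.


Shape: circular arc
Radius r = 4.9 in, Angle = 72 degrees
Formula: L = (angle/360) * 2 * pi * r
2 * pi * r = 9.8 * pi
L = (72/360) * 9.8 * pi
L = 1.96 * pi
L = 6.16
6.16 in


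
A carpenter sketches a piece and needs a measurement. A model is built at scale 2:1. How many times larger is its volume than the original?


Linear scale factor k = 2
Rule: under a linear scaling by k, volumes scale by k^3.
k^3 = 2 * 2 * 2
k^3 = 4 * 2
k^3 = 8
Volume scales by a factor of 8.
8 (dimensionless)


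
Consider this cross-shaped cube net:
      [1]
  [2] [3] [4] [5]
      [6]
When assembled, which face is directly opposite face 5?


Net: cross layout. Take square 3 as the base (bottom).
Fold the four squares in the horizontal row up around 3: 2 -> left, 4 -> right, 5 wraps to the top.
Fold 1 and 6 up from 3: 1 -> back, 6 -> front.
Opposite pairs are therefore: (1, 6), (2, 4), (3, 5).
Face 5 is opposite face 3.
face 3


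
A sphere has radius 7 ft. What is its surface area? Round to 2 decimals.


Shape: sphere
Radius r = 7 ft
Formula: SA = 4 * pi * r^2
r^2 = 49
SA = 4 * pi * 49
SA = 196 * pi
SA = 615.75
615.75 ft^2


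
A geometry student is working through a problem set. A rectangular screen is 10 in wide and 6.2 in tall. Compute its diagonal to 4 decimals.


Shape: rectangle (diagonal via Pythagoras)
Sides: 10 in and 6.2 in
Formula: d = sqrt(l^2 + w^2)
l^2 = 100, w^2 = 38.44
l^2 + w^2 = 138.44
d = sqrt(138.44)
d = 11.7661
11.7661 in


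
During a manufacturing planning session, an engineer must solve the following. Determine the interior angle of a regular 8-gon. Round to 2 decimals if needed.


Shape: regular octagon (8 sides)
Formula: interior angle = (n - 2) * 180 / n
(n - 2) = 6
(n - 2) * 180 = 1080
angle = 1080 / 8
angle = 135
135 degrees


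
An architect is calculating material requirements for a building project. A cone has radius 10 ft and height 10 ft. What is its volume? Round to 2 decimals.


Shape: cone
Radius r = 10 ft, Height h = 10 ft
Formula: V = (1/3) * pi * r^2 * h
r^2 = 100
pi * r^2 * h = pi * 100 * 10 = 1000 * pi
V = 1000 * pi / 3
V = 1047.2
1047.2 ft^3


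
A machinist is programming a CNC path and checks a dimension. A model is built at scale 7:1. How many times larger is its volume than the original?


Linear scale factor k = 7
Rule: under a linear scaling by k, volumes scale by k^3.
k^3 = 7 * 7 * 7
k^3 = 49 * 7
k^3 = 343
Volume scales by a factor of 343.
343 (dimensionless)


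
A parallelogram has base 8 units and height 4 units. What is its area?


Shape: parallelogram
Base b = 8 units, Height h = 4 units
Formula: A = b * h
A = 8 * 4
A = 32
32 units^2


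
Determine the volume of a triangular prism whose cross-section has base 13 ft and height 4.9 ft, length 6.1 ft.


Shape: triangular prism
Triangle base = 13 ft, triangle height = 4.9 ft, prism length L = 6.1 ft
Formula: V = (1/2 * b * h_tri) * L
Cross-section area = 0.5 * 13 * 4.9 = 31.85
V = 31.85 * 6.1
V = 194.285
194.285 ft^3


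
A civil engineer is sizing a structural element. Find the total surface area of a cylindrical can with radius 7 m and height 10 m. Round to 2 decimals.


Shape: closed cylinder
Radius r = 7 m, Height h = 10 m
Formula: SA = 2*pi*r^2 + 2*pi*r*h = 2*pi*r*(r + h)
r + h = 17
2 * r * (r + h) = 2 * 7 * 17 = 238
SA = 238 * pi
SA = 747.7
747.7 m^2


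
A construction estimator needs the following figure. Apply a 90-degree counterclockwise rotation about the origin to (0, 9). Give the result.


Transformation: rotation about the origin
Original point: (0, 9)
Rule for 90 deg counterclockwise: (x, y) -> (-y, x)
Apply: (0, 9) -> (-9, 0)
(-9, 0)


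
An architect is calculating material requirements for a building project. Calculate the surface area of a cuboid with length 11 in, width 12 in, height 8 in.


Shape: rectangular prism
l = 11 in, w = 12 in, h = 8 in
Formula: SA = 2(lw + lh + wh)
lw = 132, lh = 88, wh = 96
lw + lh + wh = 316
SA = 2 * 316
SA = 632
632 in^2


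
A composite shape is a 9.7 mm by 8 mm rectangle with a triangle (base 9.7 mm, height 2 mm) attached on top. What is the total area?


Composite shape: rectangle + triangle
Rectangle area = 9.7 * 8 = 77.6
Triangle area = 0.5 * 9.7 * 2 = 9.7
Total = 77.6 + 9.7
Total = 87.3
87.3 mm^2


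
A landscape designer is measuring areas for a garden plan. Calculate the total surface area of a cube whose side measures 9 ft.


Shape: cube
Side s = 9 ft
A cube has 6 square faces.
Formula: SA = 6 * s^2
s^2 = 81
SA = 6 * 81
SA = 486
486 ft^2


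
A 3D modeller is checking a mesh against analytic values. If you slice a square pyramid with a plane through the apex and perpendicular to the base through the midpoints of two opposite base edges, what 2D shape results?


Solid: square pyramid
Cutting plane: through the apex and perpendicular to the base through the midpoints of two opposite base edges
Visualize the intersection of the plane with the solid's surface.
The boundary of the cut region is a isosceles triangle.
isosceles triangle


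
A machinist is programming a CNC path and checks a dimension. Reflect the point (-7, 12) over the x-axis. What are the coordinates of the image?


Transformation: reflection
Original point: (-7, 12)
Rule for reflection over the x-axis: (x, y) -> (x, -y)
Apply: (-7, 12) -> (-7, -12)
(-7, -12)


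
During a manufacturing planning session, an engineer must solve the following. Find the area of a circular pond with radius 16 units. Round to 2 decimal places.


Shape: circle
Radius r = 16 units
Formula: A = pi * r^2
r^2 = 16^2 = 256
A = pi * 256
A = 804.25
804.25 units^2


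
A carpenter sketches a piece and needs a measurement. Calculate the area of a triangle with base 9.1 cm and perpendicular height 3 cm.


Shape: triangle
Base b = 9.1 cm, Height h = 3 cm
Formula: A = (1/2) * b * h
A = 0.5 * 9.1 * 3
A = 0.5 * 27.3
A = 13.65
13.65 cm^2


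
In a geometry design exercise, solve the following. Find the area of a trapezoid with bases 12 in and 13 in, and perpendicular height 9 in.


Shape: trapezoid
Parallel sides a = 12 in, b = 13 in; Height h = 9 in
Formula: A = (a + b) * h / 2
a + b = 12 + 13 = 25
A = 25 * 9 / 2
A = 225 / 2
A = 112.5
112.5 in^2


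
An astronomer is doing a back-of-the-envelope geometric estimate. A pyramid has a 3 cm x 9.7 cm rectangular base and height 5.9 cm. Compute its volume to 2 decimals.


Shape: rectangular pyramid
Base: 3 cm x 9.7 cm, Height h = 5.9 cm
Formula: V = (1/3) * base_area * h
base_area = 3 * 9.7 = 29.1
base_area * h = 29.1 * 5.9 = 171.69
V = 171.69 / 3
V = 57.23
57.23 cm^3


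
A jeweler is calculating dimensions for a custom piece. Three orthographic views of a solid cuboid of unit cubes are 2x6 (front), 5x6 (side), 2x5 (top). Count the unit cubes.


Orthographic views of a solid rectangular block:
Front view 2 x 6 -> length = 2, height = 6
Side view 5 x 6 -> width = 5, height = 6 (consistent)
Top view 2 x 5 -> confirms length = 2, width = 5
The block is 2 x 5 x 6.
Total unit cubes = 2 * 5 * 6 = 60
60 unit cubes


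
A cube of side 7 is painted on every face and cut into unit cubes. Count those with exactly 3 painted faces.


Large cube: 7 x 7 x 7, cut into unit cubes.
Cubes with 3 painted faces are at the corners. A cube always has 8 corners.
Count = 8
8 unit cubes


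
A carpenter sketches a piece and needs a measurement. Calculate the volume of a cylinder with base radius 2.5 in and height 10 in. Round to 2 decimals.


Shape: cylinder
Radius r = 2.5 in, Height h = 10 in
Formula: V = pi * r^2 * h
r^2 = 6.25
V = pi * 6.25 * 10
V = 62.5 * pi
V = 196.35
196.35 in^3


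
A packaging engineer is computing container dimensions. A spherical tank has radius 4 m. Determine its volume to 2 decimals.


Shape: sphere
Radius r = 4 m
Formula: V = (4/3) * pi * r^3
r^3 = 64
(4/3) * 64 = 85.333333
V = 85.333333 * pi
V = 268.08
268.08 m^3


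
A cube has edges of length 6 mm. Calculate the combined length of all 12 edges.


Shape: cube
Side s = 6 mm
A cube has 12 edges, all equal.
Formula: total edge length = 12 * s
Total = 12 * 6
Total = 72
72 mm


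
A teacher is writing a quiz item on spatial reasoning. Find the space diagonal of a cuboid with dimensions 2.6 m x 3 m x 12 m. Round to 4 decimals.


Shape: rectangular box (space diagonal)
l = 2.6 m, w = 3 m, h = 12 m
Visualize: the diagonal of the base, then a right triangle with that diagonal and the height.
Formula: d = sqrt(l^2 + w^2 + h^2)
l^2 + w^2 + h^2 = 6.76 + 9 + 144 = 159.76
d = sqrt(159.76)
d = 12.6396
12.6396 m


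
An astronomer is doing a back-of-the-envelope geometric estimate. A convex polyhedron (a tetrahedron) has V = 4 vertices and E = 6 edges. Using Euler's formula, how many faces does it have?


Polyhedron: tetrahedron
Euler's formula for convex polyhedra: V - E + F = 2
Given: V = 4 vertices and E = 6 edges
Solve for F:
F = 2 + E - V = 2 + 6 - 4 = 4
4 faces


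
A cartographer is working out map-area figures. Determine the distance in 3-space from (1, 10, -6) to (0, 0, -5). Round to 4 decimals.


3D distance between two points
P1 = (1, 10, -6), P2 = (0, 0, -5)
Formula: d = sqrt((x2-x1)^2 + (y2-y1)^2 + (z2-z1)^2)
dx = 0 - 1 = -1
dy = 0 - 10 = -10
dz = -5 - -6 = 1
dx^2 + dy^2 + dz^2 = 1 + 100 + 1 = 102
d = sqrt(102)
d = 10.0995
10.0995 units


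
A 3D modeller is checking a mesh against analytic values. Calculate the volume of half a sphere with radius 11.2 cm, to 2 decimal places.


Shape: hemisphere (half of a sphere)
Radius r = 11.2 cm
Formula: V = (1/2) * (4/3) * pi * r^3 = (2/3) * pi * r^3
r^3 = 1404.928
(2/3) * 1404.928 = 936.618667
V = 936.618667 * pi
V = 2942.47
2942.47 cm^3


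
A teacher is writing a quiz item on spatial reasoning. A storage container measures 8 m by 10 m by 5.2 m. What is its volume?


Shape: rectangular prism
l = 8 m, w = 10 m, h = 5.2 m
Formula: V = l * w * h
V = 8 * 10 * 5.2
V = 80 * 5.2
V = 416
416 m^3


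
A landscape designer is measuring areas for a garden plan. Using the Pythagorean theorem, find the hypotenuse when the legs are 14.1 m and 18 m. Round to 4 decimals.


Shape: right triangle
Legs a = 14.1 m, b = 18 m
Formula: c = sqrt(a^2 + b^2)
a^2 = 198.81, b^2 = 324
a^2 + b^2 = 522.81
c = sqrt(522.81)
c = 22.865
22.865 m


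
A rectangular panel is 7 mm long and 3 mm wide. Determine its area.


Shape: rectangle
Length l = 7 mm, Width w = 3 mm
Formula: A = l * w
A = 7 * 3
A = 21
21 mm^2


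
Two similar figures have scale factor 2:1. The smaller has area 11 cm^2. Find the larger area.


Linear scale factor k = 2
Original area = 11 cm^2
Rule: under a linear scaling by k, areas scale by k^2.
k^2 = 2^2 = 4
New area = 11 * 4
New area = 44
44 cm^2


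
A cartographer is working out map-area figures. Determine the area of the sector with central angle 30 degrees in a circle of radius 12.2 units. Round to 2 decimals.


Shape: circular sector
Radius r = 12.2 units, Angle = 30 degrees
Formula: A = (angle/360) * pi * r^2
r^2 = 148.84
Fraction of circle = 30/360
A = (30/360) * pi * 148.84
A = 12.403333 * pi
A = 38.97
38.97 units^2


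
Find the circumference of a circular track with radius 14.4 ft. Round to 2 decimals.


Shape: circle
Radius r = 14.4 ft
Formula: C = 2 * pi * r
C = 2 * pi * 14.4
C = 28.8 * pi
C = 90.48
90.48 ft


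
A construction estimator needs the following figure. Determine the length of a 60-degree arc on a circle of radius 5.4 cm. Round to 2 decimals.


Shape: circular arc
Radius r = 5.4 cm, Angle = 60 degrees
Formula: L = (angle/360) * 2 * pi * r
2 * pi * r = 10.8 * pi
L = (60/360) * 10.8 * pi
L = 1.8 * pi
L = 5.65
5.65 cm


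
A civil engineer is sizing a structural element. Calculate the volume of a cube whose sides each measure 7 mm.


Shape: cube
Side s = 7 mm
Formula: V = s^3
V = 7 * 7 * 7
V = 49 * 7
V = 343
343 mm^3


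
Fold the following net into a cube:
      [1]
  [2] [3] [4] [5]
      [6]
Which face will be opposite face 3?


Net: cross layout. Take square 3 as the base (bottom).
Fold the four squares in the horizontal row up around 3: 2 -> left, 4 -> right, 5 wraps to the top.
Fold 1 and 6 up from 3: 1 -> back, 6 -> front.
Opposite pairs are therefore: (1, 6), (2, 4), (3, 5).
Face 3 is opposite face 5.
face 5


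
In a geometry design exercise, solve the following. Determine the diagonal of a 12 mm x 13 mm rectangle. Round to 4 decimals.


Shape: rectangle (diagonal via Pythagoras)
Sides: 12 mm and 13 mm
Formula: d = sqrt(l^2 + w^2)
l^2 = 144, w^2 = 169
l^2 + w^2 = 313
d = sqrt(313)
d = 17.6918
17.6918 mm


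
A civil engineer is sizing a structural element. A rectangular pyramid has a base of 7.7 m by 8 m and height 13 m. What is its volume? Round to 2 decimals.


Shape: rectangular pyramid
Base: 7.7 m x 8 m, Height h = 13 m
Formula: V = (1/3) * base_area * h
base_area = 7.7 * 8 = 61.6
base_area * h = 61.6 * 13 = 800.8
V = 800.8 / 3
V = 266.93
266.93 m^3


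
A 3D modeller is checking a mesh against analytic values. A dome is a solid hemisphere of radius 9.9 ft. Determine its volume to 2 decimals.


Shape: hemisphere (half of a sphere)
Radius r = 9.9 ft
Formula: V = (1/2) * (4/3) * pi * r^3 = (2/3) * pi * r^3
r^3 = 970.299
(2/3) * 970.299 = 646.866
V = 646.866 * pi
V = 2032.19
2032.19 ft^3


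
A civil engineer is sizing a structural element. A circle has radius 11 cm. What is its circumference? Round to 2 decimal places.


Shape: circle
Radius r = 11 cm
Formula: C = 2 * pi * r
C = 2 * pi * 11
C = 22 * pi
C = 69.12
69.12 cm


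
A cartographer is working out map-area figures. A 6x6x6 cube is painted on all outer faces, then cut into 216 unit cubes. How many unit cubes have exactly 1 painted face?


Large cube: 6 x 6 x 6, cut into unit cubes.
n = 6, so n - 2 = 4
Cubes with 1 painted face lie in the interior of each face.
A cube has 6 faces; each contributes (n - 2)^2 = 16 such cubes.
Count = 6 * 16 = 96
96 unit cubes


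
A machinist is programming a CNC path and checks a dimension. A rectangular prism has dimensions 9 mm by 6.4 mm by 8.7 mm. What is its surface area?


Shape: rectangular prism
l = 9 mm, w = 6.4 mm, h = 8.7 mm
Formula: SA = 2(lw + lh + wh)
lw = 57.6, lh = 78.3, wh = 55.68
lw + lh + wh = 191.58
SA = 2 * 191.58
SA = 383.16
383.16 mm^2


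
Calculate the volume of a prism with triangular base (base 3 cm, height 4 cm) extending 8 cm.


Shape: triangular prism
Triangle base = 3 cm, triangle height = 4 cm, prism length L = 8 cm
Formula: V = (1/2 * b * h_tri) * L
Cross-section area = 0.5 * 3 * 4 = 6
V = 6 * 8
V = 48
48 cm^3


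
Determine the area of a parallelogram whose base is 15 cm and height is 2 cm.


Shape: parallelogram
Base b = 15 cm, Height h = 2 cm
Formula: A = b * h
A = 15 * 2
A = 30
30 cm^2


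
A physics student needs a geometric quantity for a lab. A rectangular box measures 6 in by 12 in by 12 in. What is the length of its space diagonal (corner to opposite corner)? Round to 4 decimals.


Shape: rectangular box (space diagonal)
l = 6 in, w = 12 in, h = 12 in
Visualize: the diagonal of the base, then a right triangle with that diagonal and the height.
Formula: d = sqrt(l^2 + w^2 + h^2)
l^2 + w^2 + h^2 = 36 + 144 + 144 = 324
d = sqrt(324)
d = 18.0
18 in


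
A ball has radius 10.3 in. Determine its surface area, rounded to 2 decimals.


Shape: sphere
Radius r = 10.3 in
Formula: SA = 4 * pi * r^2
r^2 = 106.09
SA = 4 * pi * 106.09
SA = 424.36 * pi
SA = 1333.17
1333.17 in^2


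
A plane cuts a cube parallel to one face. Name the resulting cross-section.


Solid: cube
Cutting plane: parallel to one face
Visualize the intersection of the plane with the solid's surface.
The boundary of the cut region is a square.
square


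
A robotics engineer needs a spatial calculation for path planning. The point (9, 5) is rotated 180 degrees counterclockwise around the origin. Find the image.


Transformation: rotation about the origin
Original point: (9, 5)
Rule for 180 deg: (x, y) -> (-x, -y)
Apply: (9, 5) -> (-9, -5)
(-9, -5)
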